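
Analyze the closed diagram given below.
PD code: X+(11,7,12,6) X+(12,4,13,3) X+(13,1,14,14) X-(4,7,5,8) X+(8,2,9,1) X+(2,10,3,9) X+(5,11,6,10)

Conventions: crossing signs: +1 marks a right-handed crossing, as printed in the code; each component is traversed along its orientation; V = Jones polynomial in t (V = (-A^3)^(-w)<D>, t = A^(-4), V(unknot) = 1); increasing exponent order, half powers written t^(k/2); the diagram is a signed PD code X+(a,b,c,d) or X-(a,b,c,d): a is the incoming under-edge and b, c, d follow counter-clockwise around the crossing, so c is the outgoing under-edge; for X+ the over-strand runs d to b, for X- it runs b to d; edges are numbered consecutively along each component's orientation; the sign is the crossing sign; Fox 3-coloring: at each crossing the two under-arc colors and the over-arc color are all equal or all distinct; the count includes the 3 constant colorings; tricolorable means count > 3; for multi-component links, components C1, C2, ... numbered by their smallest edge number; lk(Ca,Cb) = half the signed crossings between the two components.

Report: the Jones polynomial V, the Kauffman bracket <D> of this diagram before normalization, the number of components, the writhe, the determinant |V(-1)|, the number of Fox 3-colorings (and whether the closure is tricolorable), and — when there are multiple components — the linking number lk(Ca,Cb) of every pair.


V = t - t^2 + 2t^3 - t^4 + t^5 - t^6
<D> = A^-9 - A^-5 + A^-1 - 2A^3 + A^7 - A^11 (w = +5)
1 component over 7 crossings, w = +5
3 Fox colorings among 3^7, |V(-1)| = 7: not tricolorable
why: the span of V is 5, forcing >= 5 crossings in any diagram


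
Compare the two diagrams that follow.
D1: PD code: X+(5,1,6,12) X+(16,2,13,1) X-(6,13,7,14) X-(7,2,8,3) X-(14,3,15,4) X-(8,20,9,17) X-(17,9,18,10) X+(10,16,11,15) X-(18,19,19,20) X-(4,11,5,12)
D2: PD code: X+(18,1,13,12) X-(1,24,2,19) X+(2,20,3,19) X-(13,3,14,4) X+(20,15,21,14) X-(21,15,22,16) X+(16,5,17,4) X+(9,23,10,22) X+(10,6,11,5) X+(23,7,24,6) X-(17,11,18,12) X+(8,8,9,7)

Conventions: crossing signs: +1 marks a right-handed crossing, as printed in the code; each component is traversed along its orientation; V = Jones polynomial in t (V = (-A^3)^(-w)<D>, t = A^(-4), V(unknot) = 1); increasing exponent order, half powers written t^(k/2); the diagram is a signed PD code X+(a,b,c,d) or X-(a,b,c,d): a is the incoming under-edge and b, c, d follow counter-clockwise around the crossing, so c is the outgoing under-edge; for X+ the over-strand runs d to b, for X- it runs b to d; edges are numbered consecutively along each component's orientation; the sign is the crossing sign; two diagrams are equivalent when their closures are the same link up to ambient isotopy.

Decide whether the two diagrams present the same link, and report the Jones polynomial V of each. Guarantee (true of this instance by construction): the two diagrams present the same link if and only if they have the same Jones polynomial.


equivalent: no
V(D1) = t^-3 + t^-2 + t^-1 + 1  (w -4, c 10, <D> = A^-12 + A^-8 + A^-4 + 1)
V(D2) = 1 + t + t^2 + t^3  (w +4, c 12, <D> = 1 + A^4 + A^8 + A^12)
why: V(t) takes 2 values over 2 diagrams, fixing the grouping


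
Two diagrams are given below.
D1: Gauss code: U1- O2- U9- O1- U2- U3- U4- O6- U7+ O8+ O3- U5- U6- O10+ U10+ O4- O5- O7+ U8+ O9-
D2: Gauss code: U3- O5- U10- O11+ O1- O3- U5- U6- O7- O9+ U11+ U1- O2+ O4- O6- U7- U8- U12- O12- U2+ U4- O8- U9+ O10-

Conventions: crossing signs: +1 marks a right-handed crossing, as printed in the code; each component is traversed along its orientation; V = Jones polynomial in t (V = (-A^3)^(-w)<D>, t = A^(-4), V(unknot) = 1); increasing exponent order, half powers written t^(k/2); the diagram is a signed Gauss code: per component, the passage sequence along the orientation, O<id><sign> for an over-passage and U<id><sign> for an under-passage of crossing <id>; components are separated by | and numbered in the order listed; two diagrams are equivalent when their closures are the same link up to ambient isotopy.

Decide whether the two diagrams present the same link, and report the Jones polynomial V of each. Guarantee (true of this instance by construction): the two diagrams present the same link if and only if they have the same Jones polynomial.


equivalent: yes
D1 (bracket A^-8 + 1 - A^4; 10 crossings at w = -4): V = -t^-4 + t^-3 + t^-1
D2 (bracket A^-14 + A^-6 - A^-2; 12 crossings at w = -6): V = -t^-4 + t^-3 + t^-1
key observation: one V(t) for all 2 diagrams — one class (guaranteed)


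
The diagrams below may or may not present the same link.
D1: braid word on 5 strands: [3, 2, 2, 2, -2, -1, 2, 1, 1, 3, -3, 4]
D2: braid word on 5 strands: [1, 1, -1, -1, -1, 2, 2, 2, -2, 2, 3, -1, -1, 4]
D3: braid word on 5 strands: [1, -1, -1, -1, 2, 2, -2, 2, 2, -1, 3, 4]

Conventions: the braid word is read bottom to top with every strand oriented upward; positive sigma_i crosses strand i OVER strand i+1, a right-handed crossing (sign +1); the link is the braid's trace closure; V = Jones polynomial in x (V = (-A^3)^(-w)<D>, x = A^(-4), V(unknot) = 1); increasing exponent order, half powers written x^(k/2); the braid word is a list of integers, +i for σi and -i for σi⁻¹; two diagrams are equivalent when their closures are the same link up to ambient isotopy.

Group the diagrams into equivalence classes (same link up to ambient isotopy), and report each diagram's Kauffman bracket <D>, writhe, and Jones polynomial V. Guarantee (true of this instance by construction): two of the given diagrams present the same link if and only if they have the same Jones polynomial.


classes: {D1} | {D2, D3}
V(D1) = x - x^2 + 2x^3 - x^4 + x^5 - x^6  [12 crossings, <D> = -A^-6 + A^-2 - A^2 + 2A^6 - A^10 + A^14, w = +6]
V(D2) = -x^-3 + x^-2 - x^-1 + 3 - x + x^2 - x^3  [14 crossings, <D> = -A^-6 + A^-2 - A^2 + 3A^6 - A^10 + A^14 - A^18, w = +2]
V(D3) = -x^-3 + x^-2 - x^-1 + 3 - x + x^2 - x^3  [12 crossings, <D> = -A^-6 + A^-2 - A^2 + 3A^6 - A^10 + A^14 - A^18, w = +2]
note: V(x) takes 2 values over 3 diagrams, fixing the grouping


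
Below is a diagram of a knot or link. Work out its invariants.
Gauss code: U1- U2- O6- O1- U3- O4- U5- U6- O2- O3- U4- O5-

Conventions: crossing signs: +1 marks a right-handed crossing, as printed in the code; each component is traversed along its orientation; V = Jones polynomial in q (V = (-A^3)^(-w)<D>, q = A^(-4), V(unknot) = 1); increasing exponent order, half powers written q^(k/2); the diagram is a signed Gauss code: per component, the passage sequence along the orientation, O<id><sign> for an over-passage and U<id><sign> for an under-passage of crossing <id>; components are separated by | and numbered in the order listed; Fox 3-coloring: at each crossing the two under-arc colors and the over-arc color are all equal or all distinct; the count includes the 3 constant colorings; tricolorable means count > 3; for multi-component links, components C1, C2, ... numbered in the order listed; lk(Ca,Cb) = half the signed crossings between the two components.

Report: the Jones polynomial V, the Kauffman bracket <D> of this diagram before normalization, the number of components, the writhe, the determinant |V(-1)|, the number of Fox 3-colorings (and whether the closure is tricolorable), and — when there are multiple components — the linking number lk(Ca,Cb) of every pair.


V(q) = -q^-7 + q^-6 - q^-5 + q^-4 + q^-2
bracket: A^-10 + A^-2 - A^2 + A^6 - A^10, w = -6
1 component, writhe -6, over 6 crossings
det 5, colorings 3 of 3^6 — not tricolorable
observation: w = -6 (over 6 crossings) is diagram-only; (-A^3)^(6) removes it from V


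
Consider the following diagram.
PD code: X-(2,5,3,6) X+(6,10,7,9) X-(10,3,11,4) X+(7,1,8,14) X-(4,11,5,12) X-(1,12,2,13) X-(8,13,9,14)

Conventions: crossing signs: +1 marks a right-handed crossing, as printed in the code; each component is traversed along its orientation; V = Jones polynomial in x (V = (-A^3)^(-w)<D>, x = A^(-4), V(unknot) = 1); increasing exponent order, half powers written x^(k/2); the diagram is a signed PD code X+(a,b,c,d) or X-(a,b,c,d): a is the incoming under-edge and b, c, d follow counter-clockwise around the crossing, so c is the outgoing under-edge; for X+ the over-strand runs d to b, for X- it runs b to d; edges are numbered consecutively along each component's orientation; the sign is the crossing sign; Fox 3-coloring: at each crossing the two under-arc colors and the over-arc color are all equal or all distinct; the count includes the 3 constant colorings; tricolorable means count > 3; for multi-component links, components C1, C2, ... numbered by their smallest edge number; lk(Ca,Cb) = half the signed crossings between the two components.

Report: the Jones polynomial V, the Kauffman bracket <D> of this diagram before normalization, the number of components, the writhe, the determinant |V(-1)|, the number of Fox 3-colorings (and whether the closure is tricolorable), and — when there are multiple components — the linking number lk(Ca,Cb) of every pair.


V(x) = -x^-4 + x^-3 + x^-1
bracket: -A^-5 - A^3 + A^7, w = -3
1 component, writhe -3, over 7 crossings
det 3, colorings 9 of 3^7 — tricolorable
observation: V spans 3 powers of x: at least 3 crossings in any diagram


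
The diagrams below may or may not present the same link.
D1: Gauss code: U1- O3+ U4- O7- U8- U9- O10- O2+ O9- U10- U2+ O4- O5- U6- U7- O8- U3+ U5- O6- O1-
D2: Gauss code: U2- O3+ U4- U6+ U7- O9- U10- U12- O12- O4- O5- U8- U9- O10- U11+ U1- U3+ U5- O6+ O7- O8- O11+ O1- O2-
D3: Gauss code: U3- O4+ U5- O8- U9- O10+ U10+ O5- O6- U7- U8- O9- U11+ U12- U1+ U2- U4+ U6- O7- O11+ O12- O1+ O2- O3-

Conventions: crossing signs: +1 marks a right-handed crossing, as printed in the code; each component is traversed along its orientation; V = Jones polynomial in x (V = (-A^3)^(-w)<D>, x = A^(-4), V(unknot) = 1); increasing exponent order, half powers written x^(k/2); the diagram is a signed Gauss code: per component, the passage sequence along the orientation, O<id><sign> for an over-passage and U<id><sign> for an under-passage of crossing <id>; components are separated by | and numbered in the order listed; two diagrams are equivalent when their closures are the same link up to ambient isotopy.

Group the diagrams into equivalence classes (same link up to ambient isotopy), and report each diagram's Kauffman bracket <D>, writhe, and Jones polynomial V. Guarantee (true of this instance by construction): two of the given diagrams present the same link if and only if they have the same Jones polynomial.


classes: {D1, D2, D3}
V(D1) = -x^-6 + x^-5 - x^-4 + 2x^-3 - x^-2 + x^-1  [10 crossings, <D> = A^-14 - A^-10 + 2A^-6 - A^-2 + A^2 - A^6, w = -6]
V(D2) = -x^-6 + x^-5 - x^-4 + 2x^-3 - x^-2 + x^-1  [12 crossings, <D> = A^-14 - A^-10 + 2A^-6 - A^-2 + A^2 - A^6, w = -6]
V(D3) = -x^-6 + x^-5 - x^-4 + 2x^-3 - x^-2 + x^-1  (w -4, c 12, <D> = A^-8 - A^-4 + 2 - A^4 + A^8 - A^12)
insight: one V(x) for all 3 diagrams — one class (guaranteed)


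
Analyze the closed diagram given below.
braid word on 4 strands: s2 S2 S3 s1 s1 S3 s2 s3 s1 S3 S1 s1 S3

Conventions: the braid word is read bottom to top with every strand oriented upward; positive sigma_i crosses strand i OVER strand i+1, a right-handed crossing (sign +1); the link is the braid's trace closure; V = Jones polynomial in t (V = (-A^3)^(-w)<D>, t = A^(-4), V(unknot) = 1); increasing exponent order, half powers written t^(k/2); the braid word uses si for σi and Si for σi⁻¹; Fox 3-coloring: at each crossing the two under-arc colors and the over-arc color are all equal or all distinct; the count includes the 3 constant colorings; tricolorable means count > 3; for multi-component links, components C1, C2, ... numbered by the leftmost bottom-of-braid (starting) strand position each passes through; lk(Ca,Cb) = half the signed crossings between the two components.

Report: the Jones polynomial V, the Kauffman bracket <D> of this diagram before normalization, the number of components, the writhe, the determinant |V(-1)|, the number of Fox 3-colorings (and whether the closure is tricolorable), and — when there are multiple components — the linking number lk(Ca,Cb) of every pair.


V(t) = -t^-3 + t^-2 - t^-1 + 3 - t + t^2 - t^3
bracket: A^-9 - A^-5 + A^-1 - 3A^3 + A^7 - A^11 + A^15, w = +1
1 component, writhe +1, over 13 crossings
det 9, colorings 27 of 3^13 — tricolorable
observation: inverse pairs cancel, leaving σ3⁻¹ σ1 σ1 σ3⁻¹ σ2 σ3 σ1 σ3⁻¹ σ3⁻¹


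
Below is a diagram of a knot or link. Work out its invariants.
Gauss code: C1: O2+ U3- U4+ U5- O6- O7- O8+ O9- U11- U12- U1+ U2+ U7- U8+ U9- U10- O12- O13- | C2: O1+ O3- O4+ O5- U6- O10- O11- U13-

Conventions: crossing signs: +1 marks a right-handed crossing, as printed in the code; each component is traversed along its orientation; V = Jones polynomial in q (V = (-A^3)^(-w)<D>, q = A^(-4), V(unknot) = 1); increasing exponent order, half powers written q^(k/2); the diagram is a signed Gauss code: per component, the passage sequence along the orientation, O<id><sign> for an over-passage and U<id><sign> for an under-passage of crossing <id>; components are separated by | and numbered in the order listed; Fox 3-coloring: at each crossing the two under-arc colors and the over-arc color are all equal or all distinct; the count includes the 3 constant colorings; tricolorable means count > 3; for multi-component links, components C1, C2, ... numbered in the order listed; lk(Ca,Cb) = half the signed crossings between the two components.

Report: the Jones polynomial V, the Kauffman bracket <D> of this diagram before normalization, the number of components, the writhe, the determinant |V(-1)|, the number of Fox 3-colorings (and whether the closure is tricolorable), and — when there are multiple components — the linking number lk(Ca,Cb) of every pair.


V = -q^(-11/2) + q^(-9/2) - q^(-7/2) - q^(-3/2)
<D> = A^-9 + A^-1 - A^3 + A^7 (w = -5)
2 components over 13 crossings, w = -5
lk(C1,C2): -2
3 Fox colorings among 3^13, |V(-1)| = 4: not tricolorable
why: |V(-1)| = 4: so not tricolorable, since 3 does not divide 4


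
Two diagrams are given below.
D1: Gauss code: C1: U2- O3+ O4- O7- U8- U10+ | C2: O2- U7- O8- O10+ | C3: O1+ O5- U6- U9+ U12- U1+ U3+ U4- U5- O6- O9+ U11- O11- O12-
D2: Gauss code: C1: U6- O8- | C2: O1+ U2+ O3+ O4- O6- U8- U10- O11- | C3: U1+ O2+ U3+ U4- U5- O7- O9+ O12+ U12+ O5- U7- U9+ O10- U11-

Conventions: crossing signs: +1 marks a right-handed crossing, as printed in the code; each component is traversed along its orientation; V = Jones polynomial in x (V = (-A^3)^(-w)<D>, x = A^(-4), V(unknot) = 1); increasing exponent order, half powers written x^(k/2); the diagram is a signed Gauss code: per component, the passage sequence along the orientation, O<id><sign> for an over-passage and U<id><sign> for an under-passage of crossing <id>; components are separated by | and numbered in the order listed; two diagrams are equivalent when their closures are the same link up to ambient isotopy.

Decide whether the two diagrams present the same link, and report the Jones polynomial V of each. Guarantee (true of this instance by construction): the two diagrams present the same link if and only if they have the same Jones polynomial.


equivalent: yes
V(D1) = x^-3 + x^-2 + x^-1 + 1  (w -4, c 12, <D> = A^-12 + A^-8 + A^-4 + 1)
D2 (bracket A^-6 + A^-2 + A^2 + A^6; 12 crossings at w = -2): V = x^-3 + x^-2 + x^-1 + 1
why: from 12 to 12 crossings by R-moves: one link, two diagrams


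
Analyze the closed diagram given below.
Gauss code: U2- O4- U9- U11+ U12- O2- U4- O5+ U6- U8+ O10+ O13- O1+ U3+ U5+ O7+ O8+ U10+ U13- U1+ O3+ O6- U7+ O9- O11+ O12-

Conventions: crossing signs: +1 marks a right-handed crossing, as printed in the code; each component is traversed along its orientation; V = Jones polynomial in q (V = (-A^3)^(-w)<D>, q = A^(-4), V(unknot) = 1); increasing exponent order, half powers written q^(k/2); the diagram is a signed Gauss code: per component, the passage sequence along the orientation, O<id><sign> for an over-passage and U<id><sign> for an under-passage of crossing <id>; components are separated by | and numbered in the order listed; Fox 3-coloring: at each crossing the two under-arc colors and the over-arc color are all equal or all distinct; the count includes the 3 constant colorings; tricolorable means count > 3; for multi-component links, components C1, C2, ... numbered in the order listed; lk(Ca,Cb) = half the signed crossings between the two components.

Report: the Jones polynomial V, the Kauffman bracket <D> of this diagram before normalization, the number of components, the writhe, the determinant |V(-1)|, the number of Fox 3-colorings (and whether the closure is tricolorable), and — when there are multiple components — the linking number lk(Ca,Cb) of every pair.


V(q) = -q^-3 + 2q^-2 - 3q^-1 + 4 - 3q + 4q^2 - 2q^3 + q^4 - q^5
bracket: A^-17 - A^-13 + 2A^-9 - 4A^-5 + 3A^-1 - 4A^3 + 3A^7 - 2A^11 + A^15, w = +1
1 component, writhe +1, over 13 crossings
det 21, colorings 9 of 3^13 — tricolorable
observation: |V(-1)| = 21: so tricolorable, since 3 divides 21


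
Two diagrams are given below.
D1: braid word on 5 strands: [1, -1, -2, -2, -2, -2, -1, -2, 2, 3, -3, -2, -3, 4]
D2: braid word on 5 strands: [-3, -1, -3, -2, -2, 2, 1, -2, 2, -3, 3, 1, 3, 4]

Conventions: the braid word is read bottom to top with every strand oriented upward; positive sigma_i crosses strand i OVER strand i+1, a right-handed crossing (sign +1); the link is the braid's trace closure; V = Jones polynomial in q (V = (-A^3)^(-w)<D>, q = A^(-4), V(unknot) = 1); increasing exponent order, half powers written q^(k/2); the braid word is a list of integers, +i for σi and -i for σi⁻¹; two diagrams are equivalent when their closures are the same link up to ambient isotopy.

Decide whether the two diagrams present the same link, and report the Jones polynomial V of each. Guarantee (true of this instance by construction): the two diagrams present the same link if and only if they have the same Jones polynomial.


same link: no
V(D1) = -q^-7 + q^-6 - q^-5 + q^-4 + q^-2  [14 crossings, <D> = A^-10 + A^-2 - A^2 + A^6 - A^10, w = -6]
V(D2) = 1  (w 0, c 14, <D> = 1)
note: V(q) takes 2 values over 2 diagrams, fixing the grouping


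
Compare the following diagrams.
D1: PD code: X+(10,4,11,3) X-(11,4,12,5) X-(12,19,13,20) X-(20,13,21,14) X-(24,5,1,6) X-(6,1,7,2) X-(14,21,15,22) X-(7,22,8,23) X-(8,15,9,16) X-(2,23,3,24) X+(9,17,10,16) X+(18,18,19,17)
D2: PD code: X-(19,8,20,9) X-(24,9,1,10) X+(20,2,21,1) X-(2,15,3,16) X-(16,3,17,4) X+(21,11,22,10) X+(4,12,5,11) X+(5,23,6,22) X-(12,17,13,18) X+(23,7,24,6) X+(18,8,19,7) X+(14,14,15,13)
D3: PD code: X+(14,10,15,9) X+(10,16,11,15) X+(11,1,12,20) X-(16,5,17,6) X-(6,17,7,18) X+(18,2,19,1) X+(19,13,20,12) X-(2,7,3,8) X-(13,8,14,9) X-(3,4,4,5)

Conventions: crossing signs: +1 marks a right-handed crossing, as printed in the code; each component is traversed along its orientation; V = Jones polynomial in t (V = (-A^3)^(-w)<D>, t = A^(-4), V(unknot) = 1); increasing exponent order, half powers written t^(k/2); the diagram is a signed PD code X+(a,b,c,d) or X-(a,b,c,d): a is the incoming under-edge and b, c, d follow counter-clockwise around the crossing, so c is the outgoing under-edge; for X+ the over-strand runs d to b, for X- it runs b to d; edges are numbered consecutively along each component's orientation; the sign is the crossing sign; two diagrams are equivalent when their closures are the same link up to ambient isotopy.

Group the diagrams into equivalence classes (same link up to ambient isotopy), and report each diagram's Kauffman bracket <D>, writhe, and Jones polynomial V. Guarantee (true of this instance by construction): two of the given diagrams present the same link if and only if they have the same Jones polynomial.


grouping into links: {D1} | {D2, D3}
V(D1) = t^-8 - 2t^-7 + t^-6 - 2t^-5 + 2t^-4 + t^-2  (w -6, c 12, <D> = A^-10 + 2A^-2 - 2A^2 + A^6 - 2A^10 + A^14)
D2 (bracket -A^-6 + 2A^-2 - 2A^2 + 3A^6 - 2A^10 + 2A^14 - A^18; 12 crossings at w = +2): V = -t^-3 + 2t^-2 - 2t^-1 + 3 - 2t + 2t^2 - t^3
V(D3) = -t^-3 + 2t^-2 - 2t^-1 + 3 - 2t + 2t^2 - t^3  [10 crossings, <D> = -A^-12 + 2A^-8 - 2A^-4 + 3 - 2A^4 + 2A^8 - A^12, w = 0]
why: comparing 3 Jones polynomials yields 2 groups


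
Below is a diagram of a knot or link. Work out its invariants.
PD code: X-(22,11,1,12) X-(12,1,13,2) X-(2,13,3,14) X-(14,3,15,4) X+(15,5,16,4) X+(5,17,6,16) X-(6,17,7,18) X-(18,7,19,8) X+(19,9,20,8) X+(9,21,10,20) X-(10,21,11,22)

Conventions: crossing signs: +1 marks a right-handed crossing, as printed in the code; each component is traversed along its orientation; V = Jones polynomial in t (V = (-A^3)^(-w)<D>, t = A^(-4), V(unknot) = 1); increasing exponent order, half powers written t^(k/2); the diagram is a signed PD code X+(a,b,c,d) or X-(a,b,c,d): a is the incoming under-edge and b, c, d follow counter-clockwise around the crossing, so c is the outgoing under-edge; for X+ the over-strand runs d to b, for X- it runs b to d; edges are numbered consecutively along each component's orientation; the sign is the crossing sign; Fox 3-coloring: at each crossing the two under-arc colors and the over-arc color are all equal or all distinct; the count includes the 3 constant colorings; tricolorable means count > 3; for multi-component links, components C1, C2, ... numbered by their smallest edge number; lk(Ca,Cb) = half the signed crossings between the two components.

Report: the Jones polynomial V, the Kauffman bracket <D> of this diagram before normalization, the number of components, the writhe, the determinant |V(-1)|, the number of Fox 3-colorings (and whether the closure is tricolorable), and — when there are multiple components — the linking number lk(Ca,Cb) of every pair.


V(t) = -t^-4 + t^-3 + t^-1
bracket: -A^-5 - A^3 + A^7, w = -3
1 component, writhe -3, over 11 crossings
det 3, colorings 9 of 3^11 — tricolorable
observation: V spans 3 powers of t: at least 3 crossings in any diagram


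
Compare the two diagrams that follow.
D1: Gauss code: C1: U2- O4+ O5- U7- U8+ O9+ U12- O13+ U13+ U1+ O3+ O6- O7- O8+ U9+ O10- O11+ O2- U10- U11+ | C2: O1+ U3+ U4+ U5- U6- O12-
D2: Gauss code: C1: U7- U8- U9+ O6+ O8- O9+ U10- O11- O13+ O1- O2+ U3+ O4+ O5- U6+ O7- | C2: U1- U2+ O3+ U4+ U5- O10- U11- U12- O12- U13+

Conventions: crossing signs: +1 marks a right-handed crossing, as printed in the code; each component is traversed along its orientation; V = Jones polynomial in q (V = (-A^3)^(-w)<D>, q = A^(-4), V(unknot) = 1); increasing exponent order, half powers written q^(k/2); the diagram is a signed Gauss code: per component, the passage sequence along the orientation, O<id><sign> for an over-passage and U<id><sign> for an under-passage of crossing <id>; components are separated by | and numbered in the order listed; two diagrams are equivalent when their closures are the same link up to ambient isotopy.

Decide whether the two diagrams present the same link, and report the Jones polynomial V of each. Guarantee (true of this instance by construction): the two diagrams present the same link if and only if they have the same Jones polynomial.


equivalent: yes
V(D1) = -q^(-1/2) - q^(1/2)  (w +1, c 13, <D> = A + A^5)
V(D2) = -q^(-1/2) - q^(1/2)  [13 crossings, <D> = A^-5 + A^-1, w = -1]
key observation: all 2 diagrams share one V(q), hence one class


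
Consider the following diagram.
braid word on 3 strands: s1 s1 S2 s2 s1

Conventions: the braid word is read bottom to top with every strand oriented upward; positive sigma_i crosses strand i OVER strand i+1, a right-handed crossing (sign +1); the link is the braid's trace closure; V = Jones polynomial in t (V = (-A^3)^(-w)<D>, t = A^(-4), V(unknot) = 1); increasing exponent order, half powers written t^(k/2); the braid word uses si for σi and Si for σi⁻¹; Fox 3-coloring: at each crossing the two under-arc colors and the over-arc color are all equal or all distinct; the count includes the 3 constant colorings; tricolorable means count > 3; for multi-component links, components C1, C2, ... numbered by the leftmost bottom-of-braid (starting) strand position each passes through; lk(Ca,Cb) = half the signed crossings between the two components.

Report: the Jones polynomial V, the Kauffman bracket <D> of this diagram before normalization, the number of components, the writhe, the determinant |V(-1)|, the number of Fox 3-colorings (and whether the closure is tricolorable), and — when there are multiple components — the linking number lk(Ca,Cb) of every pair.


V = -t^(1/2) - t^(3/2) - t^(5/2) + t^(9/2)
<D> = -A^-9 + A^-1 + A^3 + A^7 (w = +3)
2 components over 5 crossings, w = +3
lk(C1,C2): 0
27 Fox colorings among 3^6, |V(-1)| = 0: tricolorable
why: the word shrinks to σ1 σ1 σ1 after cancelling


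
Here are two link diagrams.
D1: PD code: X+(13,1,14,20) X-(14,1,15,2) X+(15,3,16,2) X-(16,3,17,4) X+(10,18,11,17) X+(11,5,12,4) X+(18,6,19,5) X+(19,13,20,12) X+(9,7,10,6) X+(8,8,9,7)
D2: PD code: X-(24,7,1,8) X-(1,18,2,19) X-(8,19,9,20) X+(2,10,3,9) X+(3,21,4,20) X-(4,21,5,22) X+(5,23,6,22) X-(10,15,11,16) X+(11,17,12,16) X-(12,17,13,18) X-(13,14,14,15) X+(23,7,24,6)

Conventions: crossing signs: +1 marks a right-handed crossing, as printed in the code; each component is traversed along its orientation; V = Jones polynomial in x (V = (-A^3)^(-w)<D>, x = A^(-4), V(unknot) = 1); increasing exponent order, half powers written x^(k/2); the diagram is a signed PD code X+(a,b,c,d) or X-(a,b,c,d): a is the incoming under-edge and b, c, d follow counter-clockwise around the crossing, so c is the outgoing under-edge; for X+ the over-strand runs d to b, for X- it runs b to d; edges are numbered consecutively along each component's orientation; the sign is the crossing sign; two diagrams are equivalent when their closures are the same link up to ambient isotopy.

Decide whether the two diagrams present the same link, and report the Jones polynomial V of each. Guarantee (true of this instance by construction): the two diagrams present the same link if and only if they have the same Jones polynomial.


equivalent: no
V(D1) = x + x^3 - x^4  (w +6, c 10, <D> = -A^2 + A^6 + A^14)
V(D2) = 1  (w -2, c 12, <D> = A^-6)
why: V(x) takes 2 values over 2 diagrams, fixing the grouping


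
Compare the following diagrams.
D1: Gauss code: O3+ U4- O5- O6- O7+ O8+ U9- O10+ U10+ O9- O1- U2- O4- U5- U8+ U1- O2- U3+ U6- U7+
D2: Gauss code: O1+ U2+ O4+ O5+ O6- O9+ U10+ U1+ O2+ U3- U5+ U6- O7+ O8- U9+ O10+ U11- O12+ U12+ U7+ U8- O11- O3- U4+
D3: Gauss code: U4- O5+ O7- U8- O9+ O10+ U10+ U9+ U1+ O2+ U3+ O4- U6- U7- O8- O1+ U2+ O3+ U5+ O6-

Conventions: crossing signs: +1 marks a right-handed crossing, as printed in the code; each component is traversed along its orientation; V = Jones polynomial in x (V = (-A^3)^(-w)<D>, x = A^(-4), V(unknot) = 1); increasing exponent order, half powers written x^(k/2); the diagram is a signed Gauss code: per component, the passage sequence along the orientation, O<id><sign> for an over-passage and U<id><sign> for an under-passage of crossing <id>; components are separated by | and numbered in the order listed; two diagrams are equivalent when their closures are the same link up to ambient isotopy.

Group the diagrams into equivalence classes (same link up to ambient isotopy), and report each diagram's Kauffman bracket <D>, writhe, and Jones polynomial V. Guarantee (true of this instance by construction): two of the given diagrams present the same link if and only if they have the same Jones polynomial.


classes: {D1} | {D2} | {D3}
V(D1) = -x^-4 + x^-3 + x^-1  [10 crossings, <D> = A^-2 + A^6 - A^10, w = -2]
V(D2) = x - x^2 + 2x^3 - x^4 + x^5 - x^6  (w +4, c 12, <D> = -A^-12 + A^-8 - A^-4 + 2 - A^4 + A^8)
V(D3) = x^-2 - x^-1 + 1 - x + x^2  (w +2, c 10, <D> = A^-2 - A^2 + A^6 - A^10 + A^14)
insight: 3 classes among 3 diagrams; unequal V(x) rules out equality


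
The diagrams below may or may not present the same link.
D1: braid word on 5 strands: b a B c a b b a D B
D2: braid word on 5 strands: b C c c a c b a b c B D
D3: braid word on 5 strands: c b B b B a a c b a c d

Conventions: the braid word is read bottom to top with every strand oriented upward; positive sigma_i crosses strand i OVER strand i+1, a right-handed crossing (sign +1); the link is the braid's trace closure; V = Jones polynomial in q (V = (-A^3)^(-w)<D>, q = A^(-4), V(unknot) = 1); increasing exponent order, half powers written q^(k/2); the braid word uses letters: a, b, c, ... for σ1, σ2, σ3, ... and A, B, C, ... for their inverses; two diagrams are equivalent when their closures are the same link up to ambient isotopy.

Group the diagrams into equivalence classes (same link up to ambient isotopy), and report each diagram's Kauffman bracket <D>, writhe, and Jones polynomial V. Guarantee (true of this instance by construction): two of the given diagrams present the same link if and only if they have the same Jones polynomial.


equivalence classes: {D1} | {D2, D3}
D1 (bracket -A^-12 + A^-8 - A^-4 + 2 - A^4 + A^8; 10 crossings at w = +4): V = q - q^2 + 2q^3 - q^4 + q^5 - q^6
V(D2) = q^2 + 2q^4 - 2q^5 + q^6 - 2q^7 + q^8  (w +6, c 12, <D> = A^-14 - 2A^-10 + A^-6 - 2A^-2 + 2A^2 + A^10)
V(D3) = q^2 + 2q^4 - 2q^5 + q^6 - 2q^7 + q^8  [12 crossings, <D> = A^-8 - 2A^-4 + 1 - 2A^4 + 2A^8 + A^16, w = +8]
key observation: comparing 3 Jones polynomials yields 2 groups


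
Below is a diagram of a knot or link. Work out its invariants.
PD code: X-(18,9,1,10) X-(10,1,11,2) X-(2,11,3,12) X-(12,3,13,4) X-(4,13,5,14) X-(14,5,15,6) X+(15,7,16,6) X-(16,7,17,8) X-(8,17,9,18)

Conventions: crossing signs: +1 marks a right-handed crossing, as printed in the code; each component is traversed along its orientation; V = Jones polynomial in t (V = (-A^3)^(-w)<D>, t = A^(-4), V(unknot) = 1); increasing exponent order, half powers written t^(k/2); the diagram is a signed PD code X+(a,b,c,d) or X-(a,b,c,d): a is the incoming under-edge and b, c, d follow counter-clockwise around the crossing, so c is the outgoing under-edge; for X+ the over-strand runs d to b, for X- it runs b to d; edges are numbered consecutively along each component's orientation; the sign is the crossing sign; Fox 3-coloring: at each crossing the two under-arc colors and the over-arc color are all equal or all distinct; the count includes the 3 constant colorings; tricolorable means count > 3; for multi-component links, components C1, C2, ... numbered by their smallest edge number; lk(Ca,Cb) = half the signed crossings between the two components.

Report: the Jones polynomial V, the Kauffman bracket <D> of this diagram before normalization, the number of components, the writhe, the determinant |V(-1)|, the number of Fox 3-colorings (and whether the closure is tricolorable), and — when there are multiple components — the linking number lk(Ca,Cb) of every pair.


Jones polynomial: V(t) = -t^-10 + t^-9 - t^-8 + t^-7 - t^-6 + t^-5 + t^-3
<D> = -A^-9 - A^-1 + A^3 - A^7 + A^11 - A^15 + A^19; writhe -7
components 1, writhe -7 (9 crossings)
3-colorings: 3 of 3^9, det 7 — not tricolorable
note: |V(-1)| = 7: so not tricolorable, since 3 does not divide 7


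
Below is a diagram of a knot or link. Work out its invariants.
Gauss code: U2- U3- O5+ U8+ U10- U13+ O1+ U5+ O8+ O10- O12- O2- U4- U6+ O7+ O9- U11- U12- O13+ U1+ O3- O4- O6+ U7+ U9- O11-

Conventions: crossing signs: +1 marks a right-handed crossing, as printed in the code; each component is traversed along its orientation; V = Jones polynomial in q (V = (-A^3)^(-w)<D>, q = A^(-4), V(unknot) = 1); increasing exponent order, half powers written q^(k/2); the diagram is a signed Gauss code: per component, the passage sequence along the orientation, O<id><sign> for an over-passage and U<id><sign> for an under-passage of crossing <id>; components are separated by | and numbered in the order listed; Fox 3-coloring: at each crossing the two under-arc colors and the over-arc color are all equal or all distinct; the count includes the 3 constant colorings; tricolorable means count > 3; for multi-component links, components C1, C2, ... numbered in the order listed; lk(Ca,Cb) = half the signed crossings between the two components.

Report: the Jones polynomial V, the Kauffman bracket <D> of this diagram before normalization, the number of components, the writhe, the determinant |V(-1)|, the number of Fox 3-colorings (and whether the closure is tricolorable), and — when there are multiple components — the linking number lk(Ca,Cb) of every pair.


Jones polynomial: V(q) = -q^-3 + 2q^-2 - 2q^-1 + 3 - 2q + 2q^2 - q^3
<D> = A^-15 - 2A^-11 + 2A^-7 - 3A^-3 + 2A - 2A^5 + A^9; writhe -1
components 1, writhe -1 (13 crossings)
3-colorings: 3 of 3^13, det 13 — not tricolorable
note: V is palindromic (span 6, det 13): q -> 1/q fixes it; necessary, not sufficient, for amphichirality


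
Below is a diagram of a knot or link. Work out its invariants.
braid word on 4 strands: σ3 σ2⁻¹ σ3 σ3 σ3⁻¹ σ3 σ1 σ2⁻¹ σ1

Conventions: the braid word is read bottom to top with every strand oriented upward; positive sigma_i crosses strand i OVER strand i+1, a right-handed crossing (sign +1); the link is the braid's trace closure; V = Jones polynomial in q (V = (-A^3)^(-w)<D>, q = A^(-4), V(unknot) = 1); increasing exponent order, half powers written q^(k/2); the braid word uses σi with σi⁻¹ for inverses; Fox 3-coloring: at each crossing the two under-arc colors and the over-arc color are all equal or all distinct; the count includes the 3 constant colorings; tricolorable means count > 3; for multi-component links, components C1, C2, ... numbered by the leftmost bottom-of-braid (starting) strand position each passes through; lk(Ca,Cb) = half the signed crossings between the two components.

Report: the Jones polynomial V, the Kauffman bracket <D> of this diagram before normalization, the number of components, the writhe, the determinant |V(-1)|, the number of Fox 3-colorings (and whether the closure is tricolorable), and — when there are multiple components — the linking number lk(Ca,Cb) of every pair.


V = q^-1 - 2 + 3q - 3q^2 + 4q^3 - 3q^4 + 2q^5 - q^6
<D> = A^-15 - 2A^-11 + 3A^-7 - 4A^-3 + 3A - 3A^5 + 2A^9 - A^13 (w = +3)
1 component over 9 crossings, w = +3
3 Fox colorings among 3^9, |V(-1)| = 19: not tricolorable
why: w = +3 (over 9 crossings) is diagram-only; (-A^3)^(-3) removes it from V


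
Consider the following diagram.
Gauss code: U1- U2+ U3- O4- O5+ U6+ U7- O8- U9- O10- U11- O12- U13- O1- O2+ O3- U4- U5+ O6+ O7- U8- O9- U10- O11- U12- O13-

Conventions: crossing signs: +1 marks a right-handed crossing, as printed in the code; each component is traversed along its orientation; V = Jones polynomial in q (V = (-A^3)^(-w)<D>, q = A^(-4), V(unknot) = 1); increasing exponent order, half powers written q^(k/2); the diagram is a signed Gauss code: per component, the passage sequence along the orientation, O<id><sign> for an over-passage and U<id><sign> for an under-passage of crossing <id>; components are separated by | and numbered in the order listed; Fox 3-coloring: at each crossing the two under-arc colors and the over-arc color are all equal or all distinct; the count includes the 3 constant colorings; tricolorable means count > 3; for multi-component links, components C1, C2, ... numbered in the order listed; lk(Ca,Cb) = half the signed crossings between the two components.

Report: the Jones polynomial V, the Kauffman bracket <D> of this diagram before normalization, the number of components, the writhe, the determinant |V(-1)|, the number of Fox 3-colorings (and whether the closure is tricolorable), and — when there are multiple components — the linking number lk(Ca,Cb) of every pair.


Jones polynomial: V(q) = -q^-10 + q^-9 - q^-8 + q^-7 - q^-6 + q^-5 + q^-3
<D> = -A^-9 - A^-1 + A^3 - A^7 + A^11 - A^15 + A^19; writhe -7
components 1, writhe -7 (13 crossings)
3-colorings: 3 of 3^13, det 7 — not tricolorable
note: det 7 = |V(-1)|; not divisible by 3, so not tricolorable


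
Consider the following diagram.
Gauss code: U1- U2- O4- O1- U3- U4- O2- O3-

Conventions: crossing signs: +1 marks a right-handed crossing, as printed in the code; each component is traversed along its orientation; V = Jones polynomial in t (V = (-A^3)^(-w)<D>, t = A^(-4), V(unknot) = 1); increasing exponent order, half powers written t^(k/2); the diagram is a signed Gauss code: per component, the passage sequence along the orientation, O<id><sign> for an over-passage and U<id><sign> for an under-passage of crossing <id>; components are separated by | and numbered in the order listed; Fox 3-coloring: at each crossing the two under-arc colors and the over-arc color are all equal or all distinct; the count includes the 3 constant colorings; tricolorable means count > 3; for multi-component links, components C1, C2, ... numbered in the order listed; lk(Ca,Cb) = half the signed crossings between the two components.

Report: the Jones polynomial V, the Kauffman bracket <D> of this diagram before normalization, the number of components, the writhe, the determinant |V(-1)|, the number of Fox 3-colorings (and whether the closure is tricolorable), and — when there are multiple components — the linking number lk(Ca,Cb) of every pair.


V(t) = -t^-4 + t^-3 + t^-1
bracket: A^-8 + 1 - A^4, w = -4
1 component, writhe -4, over 4 crossings
det 3, colorings 9 of 3^4 — tricolorable
observation: det 3 = |V(-1)|; divisible by 3, so tricolorable


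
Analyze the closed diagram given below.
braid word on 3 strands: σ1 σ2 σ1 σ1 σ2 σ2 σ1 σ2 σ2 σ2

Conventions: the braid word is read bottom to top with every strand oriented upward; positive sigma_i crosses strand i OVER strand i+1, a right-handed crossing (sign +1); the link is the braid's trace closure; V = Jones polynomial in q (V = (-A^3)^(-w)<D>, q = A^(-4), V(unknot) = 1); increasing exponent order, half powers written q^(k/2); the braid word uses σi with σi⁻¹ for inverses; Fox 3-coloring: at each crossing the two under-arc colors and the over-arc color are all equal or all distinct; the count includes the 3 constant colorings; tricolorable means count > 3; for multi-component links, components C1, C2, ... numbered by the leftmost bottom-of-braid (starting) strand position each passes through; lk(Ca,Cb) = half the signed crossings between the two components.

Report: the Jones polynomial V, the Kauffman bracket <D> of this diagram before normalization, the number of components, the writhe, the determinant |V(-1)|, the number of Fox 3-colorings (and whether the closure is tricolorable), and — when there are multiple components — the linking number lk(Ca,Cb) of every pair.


Jones polynomial: V(q) = q^4 + q^6 - q^10
<D> = -A^-10 + A^6 + A^14; writhe +10
components 1, writhe +10 (10 crossings)
3-colorings: 3 of 3^10, det 1 — not tricolorable
note: w = +10 shifts under R1 moves; the (-A^3)^(-10) factor cancels that in V


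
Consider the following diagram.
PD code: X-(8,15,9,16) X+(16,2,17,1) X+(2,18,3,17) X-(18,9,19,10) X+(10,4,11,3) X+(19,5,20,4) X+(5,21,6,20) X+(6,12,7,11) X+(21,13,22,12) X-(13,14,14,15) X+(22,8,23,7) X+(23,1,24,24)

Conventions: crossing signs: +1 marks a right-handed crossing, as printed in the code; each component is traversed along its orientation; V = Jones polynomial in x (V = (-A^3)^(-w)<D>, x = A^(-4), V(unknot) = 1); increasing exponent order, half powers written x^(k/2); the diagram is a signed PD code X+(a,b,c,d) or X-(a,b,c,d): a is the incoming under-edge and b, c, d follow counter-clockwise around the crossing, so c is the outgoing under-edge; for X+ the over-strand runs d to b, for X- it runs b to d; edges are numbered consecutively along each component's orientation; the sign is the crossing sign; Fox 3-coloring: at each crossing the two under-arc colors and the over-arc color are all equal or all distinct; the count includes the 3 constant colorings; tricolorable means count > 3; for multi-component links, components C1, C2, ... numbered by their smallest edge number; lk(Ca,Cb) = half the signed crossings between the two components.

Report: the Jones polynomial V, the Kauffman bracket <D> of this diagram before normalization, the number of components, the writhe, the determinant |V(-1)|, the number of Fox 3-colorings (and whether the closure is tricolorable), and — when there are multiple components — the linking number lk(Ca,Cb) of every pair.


Jones polynomial: V(x) = x^2 - x^3 + 3x^4 - 3x^5 + 3x^6 - 3x^7 + 2x^8 - x^9
<D> = -A^-18 + 2A^-14 - 3A^-10 + 3A^-6 - 3A^-2 + 3A^2 - A^6 + A^10; writhe +6
components 1, writhe +6 (12 crossings)
3-colorings: 3 of 3^12, det 17 — not tricolorable
note: w = +6 (over 12 crossings) is diagram-only; (-A^3)^(-6) removes it from V
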